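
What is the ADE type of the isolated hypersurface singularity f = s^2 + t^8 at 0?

The Hessian of f at 0 is [[2, 0], [0, 0]] with rank 1, so corank 1. A Groebner basis of the Jacobian ideal J(f) in C{s,t} is {t^7, s}; counting standard monomials gives mu = 7. Corank 1: A-series; mu = 7 gives A_7.

A7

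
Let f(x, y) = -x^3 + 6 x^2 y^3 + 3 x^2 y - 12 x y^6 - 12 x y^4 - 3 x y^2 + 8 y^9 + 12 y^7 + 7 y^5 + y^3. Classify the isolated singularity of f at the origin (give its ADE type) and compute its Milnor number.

Type E_{8}, Milnor number mu = 8.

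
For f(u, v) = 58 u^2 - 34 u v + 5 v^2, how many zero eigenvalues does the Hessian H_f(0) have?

0

Hessian at 0 has rank 2.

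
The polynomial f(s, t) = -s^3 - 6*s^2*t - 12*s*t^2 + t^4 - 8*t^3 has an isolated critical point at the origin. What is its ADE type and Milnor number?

Type E6, Milnor number mu = 6.

The Hessian of f at 0 has rank 0. Corank 2; j^3 = -(s + 2*t)^3 is a perfect cube, so E-series; the 4-jet and mu = 6 give E_6.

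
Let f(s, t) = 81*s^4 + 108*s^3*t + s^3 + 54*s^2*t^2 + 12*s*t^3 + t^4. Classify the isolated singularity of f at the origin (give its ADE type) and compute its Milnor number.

Type E6, Milnor number mu = 6.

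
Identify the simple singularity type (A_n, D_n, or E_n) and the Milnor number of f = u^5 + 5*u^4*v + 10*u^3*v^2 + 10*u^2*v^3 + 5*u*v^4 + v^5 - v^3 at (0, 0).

The Hessian of f at 0 is [[0, 0], [0, 0]] with rank 0, so corank 2. A Groebner basis of the Jacobian ideal J(f) in C{u,v} is {u^4 + 4*u^3*v, v^2}; counting standard monomials gives mu = 8. Corank 2; j^3 = -v^3 is a perfect cube, so E-series; the 5-jet and mu = 8 give E_8.

Type E_8, Milnor number mu = 8.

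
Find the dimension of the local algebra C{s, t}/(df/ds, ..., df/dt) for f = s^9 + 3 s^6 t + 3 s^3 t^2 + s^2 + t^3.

The Hessian of f at 0 has rank 1. Corank 1: A-series; mu = 2 gives A_2.

2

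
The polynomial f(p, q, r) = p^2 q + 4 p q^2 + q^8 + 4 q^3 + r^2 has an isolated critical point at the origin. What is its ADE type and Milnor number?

Type D_{9}, Milnor number mu = 9.

The Hessian of f at 0 has rank 1. Corank 2; j^3 = q*(p + 2*q)^2 has shape L^2 M (L != M), so D-series; mu = 9 gives D_9.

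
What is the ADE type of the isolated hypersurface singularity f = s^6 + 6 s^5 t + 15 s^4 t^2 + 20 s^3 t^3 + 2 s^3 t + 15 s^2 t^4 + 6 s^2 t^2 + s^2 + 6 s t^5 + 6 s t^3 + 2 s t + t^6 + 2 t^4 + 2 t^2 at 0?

A_1

The Hessian of f at 0 has rank 2. Corank 0: nondegenerate Morse point, so A_1.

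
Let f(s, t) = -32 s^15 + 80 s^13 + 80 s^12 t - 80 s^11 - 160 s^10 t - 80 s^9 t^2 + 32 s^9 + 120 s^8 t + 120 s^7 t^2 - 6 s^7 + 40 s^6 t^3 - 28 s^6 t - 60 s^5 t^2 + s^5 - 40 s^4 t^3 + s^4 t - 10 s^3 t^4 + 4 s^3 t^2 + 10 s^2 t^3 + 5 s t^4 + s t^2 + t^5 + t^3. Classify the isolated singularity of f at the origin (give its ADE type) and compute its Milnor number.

Type D_{6}, Milnor number mu = 6.

The Hessian of f at 0 is [[0, 0], [0, 0]] with rank 0, so corank 2. A Groebner basis of the Jacobian ideal J(f) in C{s,t} is {s^4 + t^2/5, t^3, s*t + 7*t^2/5}; counting standard monomials gives mu = 6. Corank 2; j^3 = t^2*(s + t) has shape L^2 M (L != M), so D-series; mu = 6 gives D_6.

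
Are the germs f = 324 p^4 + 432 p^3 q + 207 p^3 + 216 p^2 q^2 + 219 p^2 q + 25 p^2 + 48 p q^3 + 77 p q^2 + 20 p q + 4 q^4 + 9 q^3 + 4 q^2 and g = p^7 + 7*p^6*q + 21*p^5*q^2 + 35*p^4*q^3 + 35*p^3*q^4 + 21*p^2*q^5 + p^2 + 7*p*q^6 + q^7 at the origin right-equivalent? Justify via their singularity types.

The Hessian of f at 0 is [[50, 20], [20, 8]] with rank 1, so corank 1. A Groebner basis of the Jacobian ideal J(f) in C{p,q} is {q^2, p + 2*q/5}; counting standard monomials gives mu = 2. Corank 1: A-series; mu = 2 gives A_2. The Hessian of g at 0 is [[2, 0], [0, 0]] with rank 1, so corank 1. A Groebner basis of the Jacobian ideal J(g) in C{p,q} is {q^6, p}; counting standard monomials gives mu = 6. Corank 1: A-series; mu = 6 gives A_6. f is A_2 but g is A_6, hence not right-equivalent.

No.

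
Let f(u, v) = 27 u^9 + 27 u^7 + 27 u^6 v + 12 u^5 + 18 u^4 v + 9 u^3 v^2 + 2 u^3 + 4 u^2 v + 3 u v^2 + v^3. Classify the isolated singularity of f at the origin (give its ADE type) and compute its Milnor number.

Type D4, Milnor number mu = 4.

The Hessian of f at 0 is [[0, 0], [0, 0]] with rank 0, so corank 2. A Groebner basis of the Jacobian ideal J(f) in C{u,v} is {v^3, u^2 - 3*v^2/2, u*v + 3*v^2/2}; counting standard monomials gives mu = 4. Corank 2; j^3 = (u + v)*(2*u^2 + 2*u*v + v^2) splits into three distinct lines over C (the quadratic factor has nonzero discriminant), so D_4.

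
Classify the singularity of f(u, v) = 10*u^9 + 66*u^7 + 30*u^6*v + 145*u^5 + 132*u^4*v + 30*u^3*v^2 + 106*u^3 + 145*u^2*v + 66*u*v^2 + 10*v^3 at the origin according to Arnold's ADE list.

D_{4}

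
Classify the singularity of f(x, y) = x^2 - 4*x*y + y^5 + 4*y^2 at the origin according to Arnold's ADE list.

A_{4}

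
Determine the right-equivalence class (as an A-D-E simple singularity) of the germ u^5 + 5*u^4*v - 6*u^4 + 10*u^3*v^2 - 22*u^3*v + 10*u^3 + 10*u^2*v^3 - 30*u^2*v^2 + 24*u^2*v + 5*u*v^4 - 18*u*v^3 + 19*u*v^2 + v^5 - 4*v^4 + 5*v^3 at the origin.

D4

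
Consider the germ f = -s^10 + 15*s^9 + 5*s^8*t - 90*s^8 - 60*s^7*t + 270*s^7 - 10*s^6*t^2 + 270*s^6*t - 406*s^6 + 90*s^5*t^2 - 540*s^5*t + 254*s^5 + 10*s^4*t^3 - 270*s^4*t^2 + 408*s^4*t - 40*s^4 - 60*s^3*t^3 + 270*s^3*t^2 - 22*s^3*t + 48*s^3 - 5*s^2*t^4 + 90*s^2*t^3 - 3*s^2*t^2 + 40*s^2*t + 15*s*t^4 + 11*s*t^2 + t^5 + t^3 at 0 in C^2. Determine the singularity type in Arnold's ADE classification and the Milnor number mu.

Type D_{6}, Milnor number mu = 6.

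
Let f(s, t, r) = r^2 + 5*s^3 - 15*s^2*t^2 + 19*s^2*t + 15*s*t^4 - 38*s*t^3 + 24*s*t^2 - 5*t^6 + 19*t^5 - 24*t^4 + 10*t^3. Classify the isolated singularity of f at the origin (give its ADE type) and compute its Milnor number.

The Hessian of f at 0 has rank 1. Corank 2; j^3 = (s + t)*(5*s^2 + 14*s*t + 10*t^2) splits into three distinct lines over C (the quadratic factor has nonzero discriminant), so D_4.

Type D_{4}, Milnor number mu = 4.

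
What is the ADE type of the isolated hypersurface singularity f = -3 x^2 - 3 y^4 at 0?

The Hessian of f at 0 has rank 1. Corank 1: A-series; mu = 3 gives A_3.

A_3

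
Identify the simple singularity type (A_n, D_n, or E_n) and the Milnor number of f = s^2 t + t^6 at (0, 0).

Type D7, Milnor number mu = 7.

The Hessian of f at 0 is [[0, 0], [0, 0]] with rank 0, so corank 2. A Groebner basis of the Jacobian ideal J(f) in C{s,t} is {s^2/6 + t^5, s^3, s*t}; counting standard monomials gives mu = 7. Corank 2; j^3 = s^2*t has shape L^2 M (L != M), so D-series; mu = 7 gives D_7.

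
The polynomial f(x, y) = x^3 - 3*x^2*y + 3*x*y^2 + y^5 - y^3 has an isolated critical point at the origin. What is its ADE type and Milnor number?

Type E_8, Milnor number mu = 8.

The Hessian of f at 0 has rank 0. Corank 2; j^3 = (x - y)^3 is a perfect cube, so E-series; the 5-jet and mu = 8 give E_8.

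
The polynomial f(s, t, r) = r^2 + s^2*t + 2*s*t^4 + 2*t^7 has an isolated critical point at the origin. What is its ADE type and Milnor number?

The Hessian of f at 0 has rank 1. Corank 2; j^3 = s^2*t has shape L^2 M (L != M), so D-series; mu = 8 gives D_8.

Type D_{8}, Milnor number mu = 8.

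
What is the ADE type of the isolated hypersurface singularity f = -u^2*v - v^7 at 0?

The Hessian of f at 0 is [[0, 0], [0, 0]] with rank 0, so corank 2. A Groebner basis of the Jacobian ideal J(f) in C{u,v} is {u^2/7 + v^6, u^3, u*v}; counting standard monomials gives mu = 8. Corank 2; j^3 = -u^2*v has shape L^2 M (L != M), so D-series; mu = 8 gives D_8.

D_8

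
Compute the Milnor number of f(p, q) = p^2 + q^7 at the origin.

6

The Hessian of f at 0 is [[2, 0], [0, 0]] with rank 1, so corank 1. A Groebner basis of the Jacobian ideal J(f) in C{p,q} is {q^6, p}; counting standard monomials gives mu = 6. Corank 1: A-series; mu = 6 gives A_6.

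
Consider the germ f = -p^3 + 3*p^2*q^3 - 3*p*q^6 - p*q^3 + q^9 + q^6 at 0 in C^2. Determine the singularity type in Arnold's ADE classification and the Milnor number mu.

The Hessian of f at 0 has rank 0. Corank 2; j^3 = -p^3 is a perfect cube, so E-series; the 4-jet and mu = 7 give E_7.

Type E7, Milnor number mu = 7.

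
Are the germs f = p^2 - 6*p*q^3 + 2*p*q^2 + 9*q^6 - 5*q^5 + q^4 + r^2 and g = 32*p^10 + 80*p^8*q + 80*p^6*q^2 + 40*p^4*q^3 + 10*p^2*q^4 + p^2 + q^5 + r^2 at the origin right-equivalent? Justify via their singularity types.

Yes.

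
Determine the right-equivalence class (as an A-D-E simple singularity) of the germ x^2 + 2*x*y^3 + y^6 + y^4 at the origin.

The Hessian of f at 0 has rank 1. Corank 1: A-series; mu = 3 gives A_3.

A_3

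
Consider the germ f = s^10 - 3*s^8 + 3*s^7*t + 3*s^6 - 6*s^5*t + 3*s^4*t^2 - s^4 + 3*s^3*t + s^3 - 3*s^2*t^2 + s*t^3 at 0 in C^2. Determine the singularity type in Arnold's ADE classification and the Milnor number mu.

Type E7, Milnor number mu = 7.

The Hessian of f at 0 is [[0, 0], [0, 0]] with rank 0, so corank 2. A Groebner basis of the Jacobian ideal J(f) in C{s,t} is {3*s^2 + t^4 + t^3, s^3, s^2*t - s^2 - t^3/3, -2*s^2 + s*t^2 - 2*t^3/3}; counting standard monomials gives mu = 7. Corank 2; j^3 = s^3 is a perfect cube, so E-series; the 4-jet and mu = 7 give E_7.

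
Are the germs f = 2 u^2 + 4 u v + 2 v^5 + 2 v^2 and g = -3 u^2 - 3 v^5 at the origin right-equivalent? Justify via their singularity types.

Yes.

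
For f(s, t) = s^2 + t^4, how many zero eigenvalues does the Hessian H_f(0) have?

The Hessian at 0 is [[2, 0], [0, 0]] of rank 1; hence corank 1.

1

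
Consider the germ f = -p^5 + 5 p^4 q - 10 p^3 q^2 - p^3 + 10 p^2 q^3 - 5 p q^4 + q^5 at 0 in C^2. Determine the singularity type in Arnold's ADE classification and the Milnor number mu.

The Hessian of f at 0 has rank 0. Corank 2; j^3 = -p^3 is a perfect cube, so E-series; the 5-jet and mu = 8 give E_8.

Type E_8, Milnor number mu = 8.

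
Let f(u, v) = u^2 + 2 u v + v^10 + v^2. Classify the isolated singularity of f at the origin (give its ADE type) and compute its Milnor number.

The Hessian of f at 0 has rank 1. Corank 1: A-series; mu = 9 gives A_9.

Type A9, Milnor number mu = 9.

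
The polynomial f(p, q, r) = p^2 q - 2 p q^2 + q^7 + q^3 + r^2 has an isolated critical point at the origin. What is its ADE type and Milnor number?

Type D8, Milnor number mu = 8.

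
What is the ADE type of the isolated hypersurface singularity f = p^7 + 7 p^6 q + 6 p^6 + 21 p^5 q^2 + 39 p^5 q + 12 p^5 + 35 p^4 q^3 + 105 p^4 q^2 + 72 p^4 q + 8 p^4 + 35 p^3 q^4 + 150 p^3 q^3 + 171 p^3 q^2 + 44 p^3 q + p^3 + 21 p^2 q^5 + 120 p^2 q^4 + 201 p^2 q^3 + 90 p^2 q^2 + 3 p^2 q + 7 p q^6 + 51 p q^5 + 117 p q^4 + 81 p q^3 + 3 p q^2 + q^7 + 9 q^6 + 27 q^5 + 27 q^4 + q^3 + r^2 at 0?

E_{7}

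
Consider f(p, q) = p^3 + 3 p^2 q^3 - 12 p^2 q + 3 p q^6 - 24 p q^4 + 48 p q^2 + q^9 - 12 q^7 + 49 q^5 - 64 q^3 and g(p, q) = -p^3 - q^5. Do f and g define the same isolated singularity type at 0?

The Hessian of f at 0 is [[0, 0], [0, 0]] with rank 0, so corank 2. A Groebner basis of the Jacobian ideal J(f) in C{p,q} is {p^2/2 + p*q^3 - 4*p*q + 8*q^2, q^4, p^3 - 48*p*q^2 + 128*q^3, p^2*q - 8*p*q^2 + 16*q^3}; counting standard monomials gives mu = 8. Corank 2; j^3 = (p - 4*q)^3 is a perfect cube, so E-series; the 5-jet and mu = 8 give E_8. The Hessian of g at 0 is [[0, 0], [0, 0]] with rank 0, so corank 2. A Groebner basis of the Jacobian ideal J(g) in C{p,q} is {q^4, p^2}; counting standard monomials gives mu = 8. Corank 2; j^3 = -p^3 is a perfect cube, so E-series; the 5-jet and mu = 8 give E_8. Both have type E_8, hence right-equivalent.

Yes.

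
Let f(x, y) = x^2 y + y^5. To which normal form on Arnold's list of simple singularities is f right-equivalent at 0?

D_6

The Hessian of f at 0 is [[0, 0], [0, 0]] with rank 0, so corank 2. A Groebner basis of the Jacobian ideal J(f) in C{x,y} is {x^2/5 + y^4, x^3, x*y}; counting standard monomials gives mu = 6. Corank 2; j^3 = x^2*y has shape L^2 M (L != M), so D-series; mu = 6 gives D_6.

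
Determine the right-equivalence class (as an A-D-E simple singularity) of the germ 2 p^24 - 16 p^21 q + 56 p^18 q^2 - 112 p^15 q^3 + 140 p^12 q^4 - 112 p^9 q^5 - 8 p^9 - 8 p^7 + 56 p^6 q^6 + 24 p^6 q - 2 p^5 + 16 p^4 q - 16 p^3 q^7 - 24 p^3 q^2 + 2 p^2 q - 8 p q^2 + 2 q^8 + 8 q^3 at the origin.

The Hessian of f at 0 has rank 0. Corank 2; j^3 = 2*q*(p - 2*q)^2 has shape L^2 M (L != M), so D-series; mu = 9 gives D_9.

D9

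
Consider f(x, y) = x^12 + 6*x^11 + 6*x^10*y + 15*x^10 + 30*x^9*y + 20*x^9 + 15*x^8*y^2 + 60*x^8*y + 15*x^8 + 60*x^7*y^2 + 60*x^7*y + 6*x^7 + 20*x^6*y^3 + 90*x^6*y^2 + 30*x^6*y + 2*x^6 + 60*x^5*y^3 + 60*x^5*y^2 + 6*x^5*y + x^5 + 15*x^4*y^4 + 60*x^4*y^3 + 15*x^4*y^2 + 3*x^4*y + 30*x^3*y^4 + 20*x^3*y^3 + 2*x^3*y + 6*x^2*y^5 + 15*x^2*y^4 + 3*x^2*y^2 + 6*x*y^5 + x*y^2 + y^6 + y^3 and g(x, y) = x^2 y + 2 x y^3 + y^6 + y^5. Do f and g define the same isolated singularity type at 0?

Yes.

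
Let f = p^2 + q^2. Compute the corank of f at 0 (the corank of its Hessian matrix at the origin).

Hessian at 0 has rank 2.

0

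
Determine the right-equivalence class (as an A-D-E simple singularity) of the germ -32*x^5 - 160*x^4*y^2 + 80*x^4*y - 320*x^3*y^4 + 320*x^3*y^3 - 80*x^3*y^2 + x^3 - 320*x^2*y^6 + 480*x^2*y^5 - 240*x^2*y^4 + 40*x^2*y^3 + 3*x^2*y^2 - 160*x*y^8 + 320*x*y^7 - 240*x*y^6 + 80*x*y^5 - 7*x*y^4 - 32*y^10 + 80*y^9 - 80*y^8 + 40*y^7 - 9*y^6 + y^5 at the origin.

E_8

The Hessian of f at 0 is [[0, 0], [0, 0]] with rank 0, so corank 2. A Groebner basis of the Jacobian ideal J(f) in C{x,y} is {x^2/8 + x*y^3 + x*y^2/4, x^2 + 2*x*y^2 + y^4, x^3, x^2*y - x^2/4 - x*y^2/2}; counting standard monomials gives mu = 8. Corank 2; j^3 = x^3 is a perfect cube, so E-series; the 5-jet and mu = 8 give E_8.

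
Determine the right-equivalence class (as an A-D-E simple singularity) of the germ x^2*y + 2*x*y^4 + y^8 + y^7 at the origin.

D_9

The Hessian of f at 0 has rank 0. Corank 2; j^3 = x^2*y has shape L^2 M (L != M), so D-series; mu = 9 gives D_9.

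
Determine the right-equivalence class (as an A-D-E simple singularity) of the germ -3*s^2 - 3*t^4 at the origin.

A_{3}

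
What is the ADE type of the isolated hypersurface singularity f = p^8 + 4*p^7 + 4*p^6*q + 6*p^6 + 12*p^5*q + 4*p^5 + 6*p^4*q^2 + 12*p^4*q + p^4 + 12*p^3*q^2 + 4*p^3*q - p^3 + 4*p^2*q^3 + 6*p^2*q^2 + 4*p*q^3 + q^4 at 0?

E6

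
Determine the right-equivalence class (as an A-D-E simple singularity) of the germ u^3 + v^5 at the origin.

E_{8}

The Hessian of f at 0 has rank 0. Corank 2; j^3 = u^3 is a perfect cube, so E-series; the 5-jet and mu = 8 give E_8.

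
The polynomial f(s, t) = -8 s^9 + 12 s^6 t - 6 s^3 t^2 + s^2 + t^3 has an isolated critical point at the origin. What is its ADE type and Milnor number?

Type A_2, Milnor number mu = 2.

The Hessian of f at 0 has rank 1. Corank 1: A-series; mu = 2 gives A_2.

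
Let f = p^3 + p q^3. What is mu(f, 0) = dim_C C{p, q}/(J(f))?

7

The Hessian of f at 0 has rank 0. Corank 2; j^3 = p^3 is a perfect cube, so E-series; the 4-jet and mu = 7 give E_7.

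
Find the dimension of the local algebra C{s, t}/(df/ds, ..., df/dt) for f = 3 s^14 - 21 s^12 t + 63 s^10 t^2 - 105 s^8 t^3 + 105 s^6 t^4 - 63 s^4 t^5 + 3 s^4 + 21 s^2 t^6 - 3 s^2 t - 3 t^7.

8

The Hessian of f at 0 has rank 0. Corank 2; j^3 = -3*s^2*t has shape L^2 M (L != M), so D-series; mu = 8 gives D_8.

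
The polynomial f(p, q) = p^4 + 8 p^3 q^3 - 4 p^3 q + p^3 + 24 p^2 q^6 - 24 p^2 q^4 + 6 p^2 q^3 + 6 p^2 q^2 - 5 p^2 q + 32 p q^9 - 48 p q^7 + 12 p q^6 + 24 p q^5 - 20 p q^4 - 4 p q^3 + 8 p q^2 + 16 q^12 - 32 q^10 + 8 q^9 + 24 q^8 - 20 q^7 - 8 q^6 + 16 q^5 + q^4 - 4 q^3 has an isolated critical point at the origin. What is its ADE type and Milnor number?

Type D_{5}, Milnor number mu = 5.

The Hessian of f at 0 is [[0, 0], [0, 0]] with rank 0, so corank 2. A Groebner basis of the Jacobian ideal J(f) in C{p,q} is {p*q^2 - p*q/2 + q^2, -p*q/4 + q^3 + q^2/2, p^2 - 3*p*q + 2*q^2}; counting standard monomials gives mu = 5. Corank 2; j^3 = (p - 2*q)^2*(p - q) has shape L^2 M (L != M), so D-series; mu = 5 gives D_5.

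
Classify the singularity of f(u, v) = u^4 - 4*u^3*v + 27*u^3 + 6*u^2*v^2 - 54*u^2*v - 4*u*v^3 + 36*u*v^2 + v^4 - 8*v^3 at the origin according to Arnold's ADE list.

E6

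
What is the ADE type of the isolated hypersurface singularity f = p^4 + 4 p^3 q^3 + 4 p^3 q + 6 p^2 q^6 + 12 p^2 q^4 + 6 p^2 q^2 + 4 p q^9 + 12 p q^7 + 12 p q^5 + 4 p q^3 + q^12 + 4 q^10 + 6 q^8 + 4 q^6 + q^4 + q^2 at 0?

A_{3}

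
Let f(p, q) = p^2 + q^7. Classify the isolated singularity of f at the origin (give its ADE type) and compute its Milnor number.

The Hessian of f at 0 is [[2, 0], [0, 0]] with rank 1, so corank 1. A Groebner basis of the Jacobian ideal J(f) in C{p,q} is {q^6, p}; counting standard monomials gives mu = 6. Corank 1: A-series; mu = 6 gives A_6.

Type A6, Milnor number mu = 6.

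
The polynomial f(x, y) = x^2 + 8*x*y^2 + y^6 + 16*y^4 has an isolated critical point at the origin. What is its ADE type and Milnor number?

Type A_5, Milnor number mu = 5.

The Hessian of f at 0 has rank 1. Corank 1: A-series; mu = 5 gives A_5.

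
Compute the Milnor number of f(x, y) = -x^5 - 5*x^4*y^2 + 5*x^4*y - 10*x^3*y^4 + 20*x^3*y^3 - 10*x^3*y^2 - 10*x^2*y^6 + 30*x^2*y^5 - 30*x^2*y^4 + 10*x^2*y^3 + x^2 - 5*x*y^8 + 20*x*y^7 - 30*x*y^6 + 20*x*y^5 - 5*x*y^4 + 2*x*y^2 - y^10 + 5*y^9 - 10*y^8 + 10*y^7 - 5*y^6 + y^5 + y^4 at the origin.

4

The Hessian of f at 0 has rank 1. Corank 1: A-series; mu = 4 gives A_4.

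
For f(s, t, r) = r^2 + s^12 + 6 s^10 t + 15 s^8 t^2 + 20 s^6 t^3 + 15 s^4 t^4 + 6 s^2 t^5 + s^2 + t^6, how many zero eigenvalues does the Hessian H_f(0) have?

The Hessian at 0 is [[2, 0, 0], [0, 0, 0], [0, 0, 2]] of rank 2; hence corank 1.

1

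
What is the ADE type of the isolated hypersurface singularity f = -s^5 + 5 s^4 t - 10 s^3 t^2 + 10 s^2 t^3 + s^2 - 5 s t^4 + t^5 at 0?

A4

The Hessian of f at 0 has rank 1. Corank 1: A-series; mu = 4 gives A_4.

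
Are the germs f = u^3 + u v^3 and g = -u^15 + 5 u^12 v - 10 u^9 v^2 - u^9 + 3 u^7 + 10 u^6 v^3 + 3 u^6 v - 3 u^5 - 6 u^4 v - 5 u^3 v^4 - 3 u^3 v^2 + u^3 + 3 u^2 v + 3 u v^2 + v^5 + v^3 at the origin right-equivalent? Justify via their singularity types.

The Hessian of f at 0 has rank 0. Corank 2; j^3 = u^3 is a perfect cube, so E-series; the 4-jet and mu = 7 give E_7. The Hessian of g at 0 has rank 0. Corank 2; j^3 = (u + v)^3 is a perfect cube, so E-series; the 5-jet and mu = 8 give E_8. f is E_7 but g is E_8, hence not right-equivalent.

No.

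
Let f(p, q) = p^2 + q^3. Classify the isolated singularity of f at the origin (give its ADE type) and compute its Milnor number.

The Hessian of f at 0 has rank 1. Corank 1: A-series; mu = 2 gives A_2.

Type A_{2}, Milnor number mu = 2.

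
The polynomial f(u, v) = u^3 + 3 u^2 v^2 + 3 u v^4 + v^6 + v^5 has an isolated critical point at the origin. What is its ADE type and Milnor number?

Type E_{8}, Milnor number mu = 8.

The Hessian of f at 0 is [[0, 0], [0, 0]] with rank 0, so corank 2. A Groebner basis of the Jacobian ideal J(f) in C{u,v} is {v^4, u^3, u^2/2 + u*v^2}; counting standard monomials gives mu = 8. Corank 2; j^3 = u^3 is a perfect cube, so E-series; the 5-jet and mu = 8 give E_8.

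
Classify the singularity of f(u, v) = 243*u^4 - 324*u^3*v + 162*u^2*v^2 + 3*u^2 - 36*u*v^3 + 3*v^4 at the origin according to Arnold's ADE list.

A_{3}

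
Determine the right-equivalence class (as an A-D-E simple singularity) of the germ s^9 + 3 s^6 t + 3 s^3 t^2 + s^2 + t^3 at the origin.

A_2

The Hessian of f at 0 has rank 1. Corank 1: A-series; mu = 2 gives A_2.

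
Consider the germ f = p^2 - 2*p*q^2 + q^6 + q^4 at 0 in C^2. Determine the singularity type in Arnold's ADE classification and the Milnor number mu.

Type A_{5}, Milnor number mu = 5.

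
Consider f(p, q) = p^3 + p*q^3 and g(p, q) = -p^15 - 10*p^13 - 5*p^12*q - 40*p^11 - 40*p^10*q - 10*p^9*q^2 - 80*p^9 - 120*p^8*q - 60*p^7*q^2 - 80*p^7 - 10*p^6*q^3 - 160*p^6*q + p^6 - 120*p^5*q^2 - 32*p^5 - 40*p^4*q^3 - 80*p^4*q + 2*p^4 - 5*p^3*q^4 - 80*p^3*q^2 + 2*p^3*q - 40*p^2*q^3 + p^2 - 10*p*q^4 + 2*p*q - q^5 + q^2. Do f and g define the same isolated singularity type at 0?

No.

The Hessian of f at 0 has rank 0. Corank 2; j^3 = p^3 is a perfect cube, so E-series; the 4-jet and mu = 7 give E_7. The Hessian of g at 0 has rank 1. Corank 1: A-series; mu = 4 gives A_4. f is E_7 but g is A_4, hence not right-equivalent.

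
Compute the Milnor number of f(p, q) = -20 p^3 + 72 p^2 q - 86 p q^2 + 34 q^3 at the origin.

The Hessian of f at 0 has rank 0. Corank 2; j^3 = -2*(p - q)*(10*p^2 - 26*p*q + 17*q^2) splits into three distinct lines over C (the quadratic factor has nonzero discriminant), so D_4.

4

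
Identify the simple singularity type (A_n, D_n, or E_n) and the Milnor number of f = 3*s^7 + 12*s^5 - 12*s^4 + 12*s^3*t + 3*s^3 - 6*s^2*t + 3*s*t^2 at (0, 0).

The Hessian of f at 0 has rank 0. Corank 2; j^3 = 3*s*(s - t)^2 has shape L^2 M (L != M), so D-series; mu = 8 gives D_8.

Type D_{8}, Milnor number mu = 8.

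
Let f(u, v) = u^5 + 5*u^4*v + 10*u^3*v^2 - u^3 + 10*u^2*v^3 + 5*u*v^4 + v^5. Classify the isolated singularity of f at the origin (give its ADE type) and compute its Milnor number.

Type E_{8}, Milnor number mu = 8.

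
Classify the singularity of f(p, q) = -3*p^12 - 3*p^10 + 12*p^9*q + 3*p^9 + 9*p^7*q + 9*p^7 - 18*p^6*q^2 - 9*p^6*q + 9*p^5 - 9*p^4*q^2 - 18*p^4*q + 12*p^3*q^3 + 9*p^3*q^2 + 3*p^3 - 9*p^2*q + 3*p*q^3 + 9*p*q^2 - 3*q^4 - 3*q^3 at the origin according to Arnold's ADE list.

E_7

The Hessian of f at 0 has rank 0. Corank 2; j^3 = 3*(p - q)^3 is a perfect cube, so E-series; the 4-jet and mu = 7 give E_7.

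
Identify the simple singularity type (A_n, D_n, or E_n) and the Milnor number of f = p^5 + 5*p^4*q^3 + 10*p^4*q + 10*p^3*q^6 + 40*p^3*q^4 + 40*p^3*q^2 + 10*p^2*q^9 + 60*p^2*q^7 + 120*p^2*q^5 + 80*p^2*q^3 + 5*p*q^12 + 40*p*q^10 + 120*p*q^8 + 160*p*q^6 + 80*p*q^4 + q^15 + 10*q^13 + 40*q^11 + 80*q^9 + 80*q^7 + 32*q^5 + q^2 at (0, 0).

Type A_4, Milnor number mu = 4.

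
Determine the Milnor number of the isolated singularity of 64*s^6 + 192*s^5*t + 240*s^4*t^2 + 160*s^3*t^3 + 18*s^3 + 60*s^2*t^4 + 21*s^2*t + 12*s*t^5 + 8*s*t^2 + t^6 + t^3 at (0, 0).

The Hessian of f at 0 has rank 0. Corank 2; j^3 = (2*s + t)*(3*s + t)^2 has shape L^2 M (L != M), so D-series; mu = 7 gives D_7.

7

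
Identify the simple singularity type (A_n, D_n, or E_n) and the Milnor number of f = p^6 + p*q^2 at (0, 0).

Type D_7, Milnor number mu = 7.

The Hessian of f at 0 is [[0, 0], [0, 0]] with rank 0, so corank 2. A Groebner basis of the Jacobian ideal J(f) in C{p,q} is {p^5 + q^2/6, q^3, p*q}; counting standard monomials gives mu = 7. Corank 2; j^3 = p*q^2 has shape L^2 M (L != M), so D-series; mu = 7 gives D_7.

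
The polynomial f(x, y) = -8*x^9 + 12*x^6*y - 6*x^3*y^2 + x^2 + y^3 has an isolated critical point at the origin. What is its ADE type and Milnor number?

Type A_{2}, Milnor number mu = 2.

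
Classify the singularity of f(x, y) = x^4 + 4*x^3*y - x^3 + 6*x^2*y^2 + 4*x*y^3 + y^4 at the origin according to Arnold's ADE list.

E_{6}

The Hessian of f at 0 has rank 0. Corank 2; j^3 = -x^3 is a perfect cube, so E-series; the 4-jet and mu = 6 give E_6.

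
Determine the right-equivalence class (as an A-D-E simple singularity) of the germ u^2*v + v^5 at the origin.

The Hessian of f at 0 is [[0, 0], [0, 0]] with rank 0, so corank 2. A Groebner basis of the Jacobian ideal J(f) in C{u,v} is {u^2/5 + v^4, u^3, u*v}; counting standard monomials gives mu = 6. Corank 2; j^3 = u^2*v has shape L^2 M (L != M), so D-series; mu = 6 gives D_6.

D6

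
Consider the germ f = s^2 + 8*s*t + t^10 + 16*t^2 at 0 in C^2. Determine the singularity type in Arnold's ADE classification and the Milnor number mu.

Type A_{9}, Milnor number mu = 9.

The Hessian of f at 0 is [[2, 8], [8, 32]] with rank 1, so corank 1. A Groebner basis of the Jacobian ideal J(f) in C{s,t} is {t^9, s + 4*t}; counting standard monomials gives mu = 9. Corank 1: A-series; mu = 9 gives A_9.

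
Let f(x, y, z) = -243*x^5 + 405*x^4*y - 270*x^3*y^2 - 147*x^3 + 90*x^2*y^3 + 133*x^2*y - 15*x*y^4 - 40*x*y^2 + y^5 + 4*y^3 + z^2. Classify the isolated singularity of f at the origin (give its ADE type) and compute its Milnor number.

Type D6, Milnor number mu = 6.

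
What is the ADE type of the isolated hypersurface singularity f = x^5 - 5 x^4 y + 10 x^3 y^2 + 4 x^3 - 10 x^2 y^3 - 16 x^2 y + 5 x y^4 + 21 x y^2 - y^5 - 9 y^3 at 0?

D_{6}

The Hessian of f at 0 is [[0, 0], [0, 0]] with rank 0, so corank 2. A Groebner basis of the Jacobian ideal J(f) in C{x,y} is {-32*x*y/5 + y^4 + 48*y^2/5, x*y^2 - 3*y^3/2, x^2 - 5*x*y/2 + 3*y^2/2}; counting standard monomials gives mu = 6. Corank 2; j^3 = (x - y)*(2*x - 3*y)^2 has shape L^2 M (L != M), so D-series; mu = 6 gives D_6.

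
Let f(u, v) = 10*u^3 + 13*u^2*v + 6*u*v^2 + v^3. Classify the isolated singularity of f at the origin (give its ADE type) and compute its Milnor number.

Type D_{4}, Milnor number mu = 4.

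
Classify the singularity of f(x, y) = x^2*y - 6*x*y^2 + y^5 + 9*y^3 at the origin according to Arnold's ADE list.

D_6

The Hessian of f at 0 has rank 0. Corank 2; j^3 = y*(x - 3*y)^2 has shape L^2 M (L != M), so D-series; mu = 6 gives D_6.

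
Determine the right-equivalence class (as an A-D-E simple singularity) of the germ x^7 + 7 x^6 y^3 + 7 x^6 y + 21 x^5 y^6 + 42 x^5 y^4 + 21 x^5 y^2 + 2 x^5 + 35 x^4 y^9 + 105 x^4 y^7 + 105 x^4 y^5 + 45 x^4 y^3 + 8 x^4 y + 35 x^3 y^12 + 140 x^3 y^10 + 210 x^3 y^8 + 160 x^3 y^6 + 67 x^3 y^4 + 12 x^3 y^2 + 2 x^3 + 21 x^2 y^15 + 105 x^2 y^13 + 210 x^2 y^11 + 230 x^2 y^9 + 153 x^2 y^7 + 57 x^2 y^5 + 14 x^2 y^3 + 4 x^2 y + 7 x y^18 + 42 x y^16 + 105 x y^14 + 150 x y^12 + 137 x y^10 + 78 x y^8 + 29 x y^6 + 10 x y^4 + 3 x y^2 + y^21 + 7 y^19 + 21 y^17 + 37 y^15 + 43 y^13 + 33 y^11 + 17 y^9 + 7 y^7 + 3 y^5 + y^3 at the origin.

The Hessian of f at 0 is [[0, 0], [0, 0]] with rank 0, so corank 2. A Groebner basis of the Jacobian ideal J(f) in C{x,y} is {y^3, x^2 - 3*y^2/2, x*y + 3*y^2/2}; counting standard monomials gives mu = 4. Corank 2; j^3 = (x + y)*(2*x^2 + 2*x*y + y^2) splits into three distinct lines over C (the quadratic factor has nonzero discriminant), so D_4.

D4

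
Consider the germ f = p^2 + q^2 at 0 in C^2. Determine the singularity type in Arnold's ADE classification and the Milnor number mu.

Type A_{1}, Milnor number mu = 1.

The Hessian of f at 0 is [[2, 0], [0, 2]] with rank 2, so corank 0. A Groebner basis of the Jacobian ideal J(f) in C{p,q} is {p, q}; counting standard monomials gives mu = 1. Corank 0: nondegenerate Morse point, so A_1.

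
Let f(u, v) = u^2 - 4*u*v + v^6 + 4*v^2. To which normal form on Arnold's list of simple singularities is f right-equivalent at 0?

The Hessian of f at 0 has rank 1. Corank 1: A-series; mu = 5 gives A_5.

A_{5}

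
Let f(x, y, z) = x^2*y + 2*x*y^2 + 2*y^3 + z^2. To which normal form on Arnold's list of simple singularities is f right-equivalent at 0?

D_4

The Hessian of f at 0 is [[0, 0, 0], [0, 0, 0], [0, 0, 2]] with rank 1, so corank 2. A Groebner basis of the Jacobian ideal J(f) in C{x,y,z} is {y^3, x^2 + 2*y^2, x*y + y^2, z}; counting standard monomials gives mu = 4. Corank 2; j^3 = y*(x^2 + 2*x*y + 2*y^2) splits into three distinct lines over C (the quadratic factor has nonzero discriminant), so D_4.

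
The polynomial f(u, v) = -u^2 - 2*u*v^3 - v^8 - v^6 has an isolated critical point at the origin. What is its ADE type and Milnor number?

The Hessian of f at 0 has rank 1. Corank 1: A-series; mu = 7 gives A_7.

Type A7, Milnor number mu = 7.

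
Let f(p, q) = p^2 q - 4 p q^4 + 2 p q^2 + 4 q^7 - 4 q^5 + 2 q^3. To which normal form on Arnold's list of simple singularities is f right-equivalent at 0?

The Hessian of f at 0 has rank 0. Corank 2; j^3 = q*(p^2 + 2*p*q + 2*q^2) splits into three distinct lines over C (the quadratic factor has nonzero discriminant), so D_4.

D_4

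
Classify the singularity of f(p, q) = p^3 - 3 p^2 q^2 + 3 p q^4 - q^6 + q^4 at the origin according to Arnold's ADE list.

E_6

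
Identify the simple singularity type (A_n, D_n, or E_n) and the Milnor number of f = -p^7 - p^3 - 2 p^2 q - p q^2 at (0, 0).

The Hessian of f at 0 has rank 0. Corank 2; j^3 = -p*(p + q)^2 has shape L^2 M (L != M), so D-series; mu = 8 gives D_8.

Type D_8, Milnor number mu = 8.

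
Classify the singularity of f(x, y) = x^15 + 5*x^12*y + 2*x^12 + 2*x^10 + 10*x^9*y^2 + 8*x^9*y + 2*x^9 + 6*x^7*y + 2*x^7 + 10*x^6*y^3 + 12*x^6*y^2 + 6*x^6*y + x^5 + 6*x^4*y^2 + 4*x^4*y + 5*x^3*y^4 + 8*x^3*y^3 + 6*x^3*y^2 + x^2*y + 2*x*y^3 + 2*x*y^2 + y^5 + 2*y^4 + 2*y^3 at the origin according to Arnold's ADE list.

D_{4}

The Hessian of f at 0 has rank 0. Corank 2; j^3 = y*(x^2 + 2*x*y + 2*y^2) splits into three distinct lines over C (the quadratic factor has nonzero discriminant), so D_4.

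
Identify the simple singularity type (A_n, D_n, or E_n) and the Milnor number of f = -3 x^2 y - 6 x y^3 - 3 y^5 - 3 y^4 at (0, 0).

The Hessian of f at 0 has rank 0. Corank 2; j^3 = -3*x^2*y has shape L^2 M (L != M), so D-series; mu = 5 gives D_5.

Type D5, Milnor number mu = 5.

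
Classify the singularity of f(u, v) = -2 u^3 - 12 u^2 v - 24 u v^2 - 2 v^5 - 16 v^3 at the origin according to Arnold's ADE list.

E8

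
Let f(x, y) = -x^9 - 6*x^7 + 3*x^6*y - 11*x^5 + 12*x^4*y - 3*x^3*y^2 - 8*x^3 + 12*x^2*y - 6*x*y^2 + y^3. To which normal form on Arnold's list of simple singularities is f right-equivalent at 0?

E_{8}

The Hessian of f at 0 is [[0, 0], [0, 0]] with rank 0, so corank 2. A Groebner basis of the Jacobian ideal J(f) in C{x,y} is {-24*x^2 + x*y^3 + 24*x*y - 6*y^2, -64*x^2 + 64*x*y + y^4 - 16*y^2, x^3 - 3*x*y^2/4 + y^3/4, x^2*y - x*y^2 + y^3/4}; counting standard monomials gives mu = 8. Corank 2; j^3 = -(2*x - y)^3 is a perfect cube, so E-series; the 5-jet and mu = 8 give E_8.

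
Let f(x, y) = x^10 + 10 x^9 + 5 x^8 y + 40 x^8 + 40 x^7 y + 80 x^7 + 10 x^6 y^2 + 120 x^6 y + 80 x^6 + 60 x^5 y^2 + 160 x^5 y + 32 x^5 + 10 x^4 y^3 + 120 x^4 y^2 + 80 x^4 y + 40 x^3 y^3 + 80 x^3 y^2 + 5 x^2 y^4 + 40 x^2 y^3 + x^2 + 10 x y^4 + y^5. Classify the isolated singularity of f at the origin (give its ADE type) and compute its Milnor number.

The Hessian of f at 0 is [[2, 0], [0, 0]] with rank 1, so corank 1. A Groebner basis of the Jacobian ideal J(f) in C{x,y} is {y^4, x}; counting standard monomials gives mu = 4. Corank 1: A-series; mu = 4 gives A_4.

Type A4, Milnor number mu = 4.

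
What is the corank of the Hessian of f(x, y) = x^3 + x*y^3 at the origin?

2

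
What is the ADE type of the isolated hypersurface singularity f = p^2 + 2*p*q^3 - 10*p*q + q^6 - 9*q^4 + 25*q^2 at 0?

A_{3}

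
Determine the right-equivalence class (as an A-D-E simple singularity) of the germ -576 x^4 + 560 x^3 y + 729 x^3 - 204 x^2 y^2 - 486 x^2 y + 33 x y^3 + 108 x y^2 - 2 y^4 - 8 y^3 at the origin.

E_7

The Hessian of f at 0 is [[0, 0], [0, 0]] with rank 0, so corank 2. A Groebner basis of the Jacobian ideal J(f) in C{x,y} is {129140163*x^2/16 - 14348907*x*y/4 + y^4 + 729*y^3/16 + 1594323*y^2/4, x^3 - 4131*x^2/8 + 459*x*y/2 - y^3/72 - 51*y^2/2, x^2*y - 24057*x^2/16 + 2673*x*y/4 - 25*y^3/432 - 297*y^2/4, -6561*x^2/2 + x*y^2 + 1458*x*y - 13*y^3/54 - 162*y^2}; counting standard monomials gives mu = 7. Corank 2; j^3 = (9*x - 2*y)^3 is a perfect cube, so E-series; the 4-jet and mu = 7 give E_7.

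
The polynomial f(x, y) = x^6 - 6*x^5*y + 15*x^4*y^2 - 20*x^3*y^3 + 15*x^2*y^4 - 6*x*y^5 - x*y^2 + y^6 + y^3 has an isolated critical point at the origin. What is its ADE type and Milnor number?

The Hessian of f at 0 has rank 0. Corank 2; j^3 = -y^2*(x - y) has shape L^2 M (L != M), so D-series; mu = 7 gives D_7.

Type D7, Milnor number mu = 7.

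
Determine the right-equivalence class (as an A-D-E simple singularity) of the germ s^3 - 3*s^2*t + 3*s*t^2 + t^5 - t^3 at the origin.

E_8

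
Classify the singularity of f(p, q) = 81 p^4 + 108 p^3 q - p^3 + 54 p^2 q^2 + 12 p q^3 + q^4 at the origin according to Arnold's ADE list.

E6

The Hessian of f at 0 is [[0, 0], [0, 0]] with rank 0, so corank 2. A Groebner basis of the Jacobian ideal J(f) in C{p,q} is {q^4, p*q^2 + q^3/9, p^2}; counting standard monomials gives mu = 6. Corank 2; j^3 = -p^3 is a perfect cube, so E-series; the 4-jet and mu = 6 give E_6.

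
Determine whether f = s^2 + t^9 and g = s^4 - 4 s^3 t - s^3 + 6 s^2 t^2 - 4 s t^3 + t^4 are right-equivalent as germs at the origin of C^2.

The Hessian of f at 0 has rank 1. Corank 1: A-series; mu = 8 gives A_8. The Hessian of g at 0 has rank 0. Corank 2; j^3 = -s^3 is a perfect cube, so E-series; the 4-jet and mu = 6 give E_6. f is A_8 but g is E_6, hence not right-equivalent.

No.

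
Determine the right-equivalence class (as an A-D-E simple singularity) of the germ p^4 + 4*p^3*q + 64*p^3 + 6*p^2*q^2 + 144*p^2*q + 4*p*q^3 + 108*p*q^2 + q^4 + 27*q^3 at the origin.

E_6

The Hessian of f at 0 has rank 0. Corank 2; j^3 = (4*p + 3*q)^3 is a perfect cube, so E-series; the 4-jet and mu = 6 give E_6.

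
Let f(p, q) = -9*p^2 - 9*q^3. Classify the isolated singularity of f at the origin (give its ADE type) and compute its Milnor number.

Type A_2, Milnor number mu = 2.

The Hessian of f at 0 has rank 1. Corank 1: A-series; mu = 2 gives A_2.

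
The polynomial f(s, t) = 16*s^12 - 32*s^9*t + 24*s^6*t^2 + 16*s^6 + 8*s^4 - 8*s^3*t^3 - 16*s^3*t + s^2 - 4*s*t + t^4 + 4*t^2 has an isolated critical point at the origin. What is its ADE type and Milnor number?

The Hessian of f at 0 has rank 1. Corank 1: A-series; mu = 3 gives A_3.

Type A3, Milnor number mu = 3.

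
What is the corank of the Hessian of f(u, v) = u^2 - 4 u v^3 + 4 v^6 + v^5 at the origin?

The Hessian at 0 is [[2, 0], [0, 0]] of rank 1; hence corank 1.

1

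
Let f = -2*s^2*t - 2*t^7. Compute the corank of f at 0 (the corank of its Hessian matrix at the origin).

2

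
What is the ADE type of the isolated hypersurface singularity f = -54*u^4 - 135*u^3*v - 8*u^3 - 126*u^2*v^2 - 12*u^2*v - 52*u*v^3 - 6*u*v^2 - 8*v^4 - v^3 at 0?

E7

The Hessian of f at 0 has rank 0. Corank 2; j^3 = -(2*u + v)^3 is a perfect cube, so E-series; the 4-jet and mu = 7 give E_7.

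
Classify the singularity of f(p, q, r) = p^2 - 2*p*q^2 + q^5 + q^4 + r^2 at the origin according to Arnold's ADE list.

The Hessian of f at 0 has rank 2. Corank 1: A-series; mu = 4 gives A_4.

A4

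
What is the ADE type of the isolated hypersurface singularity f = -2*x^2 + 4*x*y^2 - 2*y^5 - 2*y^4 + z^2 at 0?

The Hessian of f at 0 has rank 2. Corank 1: A-series; mu = 4 gives A_4.

A4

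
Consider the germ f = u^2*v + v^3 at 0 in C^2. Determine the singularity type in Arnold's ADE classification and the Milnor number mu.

Type D_4, Milnor number mu = 4.

The Hessian of f at 0 is [[0, 0], [0, 0]] with rank 0, so corank 2. A Groebner basis of the Jacobian ideal J(f) in C{u,v} is {v^3, u^2 + 3*v^2, u*v}; counting standard monomials gives mu = 4. Corank 2; j^3 = v*(u^2 + v^2) splits into three distinct lines over C (the quadratic factor has nonzero discriminant), so D_4.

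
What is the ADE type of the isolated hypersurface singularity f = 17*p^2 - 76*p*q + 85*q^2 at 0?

A_1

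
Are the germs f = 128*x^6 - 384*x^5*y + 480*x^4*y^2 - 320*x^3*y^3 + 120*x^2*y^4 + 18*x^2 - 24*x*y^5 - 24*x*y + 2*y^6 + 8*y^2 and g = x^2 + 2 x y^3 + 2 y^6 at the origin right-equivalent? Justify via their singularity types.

Yes.

The Hessian of f at 0 has rank 1. Corank 1: A-series; mu = 5 gives A_5. The Hessian of g at 0 has rank 1. Corank 1: A-series; mu = 5 gives A_5. Both have type A_5, hence right-equivalent.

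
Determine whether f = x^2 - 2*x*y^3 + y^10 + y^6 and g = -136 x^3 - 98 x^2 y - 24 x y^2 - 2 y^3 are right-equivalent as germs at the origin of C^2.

No.

The Hessian of f at 0 is [[2, 0], [0, 0]] with rank 1, so corank 1. A Groebner basis of the Jacobian ideal J(f) in C{x,y} is {x^3, -x + y^3}; counting standard monomials gives mu = 9. Corank 1: A-series; mu = 9 gives A_9. The Hessian of g at 0 is [[0, 0], [0, 0]] with rank 0, so corank 2. A Groebner basis of the Jacobian ideal J(g) in C{x,y} is {y^3, x^2 - 3*y^2/47, x*y + 12*y^2/47}; counting standard monomials gives mu = 4. Corank 2; j^3 = -2*(4*x + y)*(17*x^2 + 8*x*y + y^2) splits into three distinct lines over C (the quadratic factor has nonzero discriminant), so D_4. f is A_9 but g is D_4, hence not right-equivalent.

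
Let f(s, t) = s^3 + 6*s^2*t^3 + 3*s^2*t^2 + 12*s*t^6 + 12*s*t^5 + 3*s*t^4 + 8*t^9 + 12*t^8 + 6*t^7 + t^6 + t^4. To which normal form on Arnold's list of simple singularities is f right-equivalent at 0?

E6

The Hessian of f at 0 has rank 0. Corank 2; j^3 = s^3 is a perfect cube, so E-series; the 4-jet and mu = 6 give E_6.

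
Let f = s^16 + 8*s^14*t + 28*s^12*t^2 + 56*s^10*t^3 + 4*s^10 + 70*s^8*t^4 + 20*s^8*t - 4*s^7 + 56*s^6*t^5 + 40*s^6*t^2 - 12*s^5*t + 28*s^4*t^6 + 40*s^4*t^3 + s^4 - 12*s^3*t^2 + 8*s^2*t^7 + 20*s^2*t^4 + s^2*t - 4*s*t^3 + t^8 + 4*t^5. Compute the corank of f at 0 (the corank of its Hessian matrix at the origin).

Hessian at 0 has rank 0.

2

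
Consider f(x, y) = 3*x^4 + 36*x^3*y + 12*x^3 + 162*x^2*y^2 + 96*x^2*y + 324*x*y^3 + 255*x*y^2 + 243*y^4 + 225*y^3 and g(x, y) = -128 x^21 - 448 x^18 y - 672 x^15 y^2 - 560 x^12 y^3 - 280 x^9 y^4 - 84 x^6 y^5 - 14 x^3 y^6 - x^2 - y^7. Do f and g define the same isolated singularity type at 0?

No.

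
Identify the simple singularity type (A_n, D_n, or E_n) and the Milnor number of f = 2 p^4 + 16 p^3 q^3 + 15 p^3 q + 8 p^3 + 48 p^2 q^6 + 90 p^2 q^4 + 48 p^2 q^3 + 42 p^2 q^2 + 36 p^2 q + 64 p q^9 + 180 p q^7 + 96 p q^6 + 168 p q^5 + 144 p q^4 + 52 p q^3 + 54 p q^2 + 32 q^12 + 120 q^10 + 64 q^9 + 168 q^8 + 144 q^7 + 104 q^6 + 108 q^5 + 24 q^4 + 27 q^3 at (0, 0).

Type E7, Milnor number mu = 7.

The Hessian of f at 0 is [[0, 0], [0, 0]] with rank 0, so corank 2. A Groebner basis of the Jacobian ideal J(f) in C{p,q} is {768*p^2 + 2304*p*q + q^4 + 8*q^3 + 1728*q^2, p^3 + 252*p^2 + 756*p*q + 6*q^3 + 567*q^2, p^2*q - 104*p^2 - 312*p*q - 10*q^3/3 - 234*q^2, 32*p^2 + p*q^2 + 96*p*q + 11*q^3/6 + 72*q^2}; counting standard monomials gives mu = 7. Corank 2; j^3 = (2*p + 3*q)^3 is a perfect cube, so E-series; the 4-jet and mu = 7 give E_7.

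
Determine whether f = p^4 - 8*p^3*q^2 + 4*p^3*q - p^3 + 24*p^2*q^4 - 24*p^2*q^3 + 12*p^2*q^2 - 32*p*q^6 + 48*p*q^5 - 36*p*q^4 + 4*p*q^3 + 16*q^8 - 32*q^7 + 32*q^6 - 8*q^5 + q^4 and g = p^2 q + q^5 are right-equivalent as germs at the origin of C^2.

No.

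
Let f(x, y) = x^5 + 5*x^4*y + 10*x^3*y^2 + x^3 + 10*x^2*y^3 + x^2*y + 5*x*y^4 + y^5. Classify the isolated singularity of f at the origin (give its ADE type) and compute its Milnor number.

Type D_{6}, Milnor number mu = 6.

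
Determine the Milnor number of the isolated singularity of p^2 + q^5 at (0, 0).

4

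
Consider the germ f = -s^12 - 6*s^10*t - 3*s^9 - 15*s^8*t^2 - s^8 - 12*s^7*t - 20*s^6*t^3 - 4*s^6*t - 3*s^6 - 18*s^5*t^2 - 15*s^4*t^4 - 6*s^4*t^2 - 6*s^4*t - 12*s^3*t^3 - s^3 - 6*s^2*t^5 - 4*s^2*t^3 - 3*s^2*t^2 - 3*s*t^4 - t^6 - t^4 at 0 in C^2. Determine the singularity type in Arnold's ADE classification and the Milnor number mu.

The Hessian of f at 0 has rank 0. Corank 2; j^3 = -s^3 is a perfect cube, so E-series; the 4-jet and mu = 6 give E_6.

Type E_{6}, Milnor number mu = 6.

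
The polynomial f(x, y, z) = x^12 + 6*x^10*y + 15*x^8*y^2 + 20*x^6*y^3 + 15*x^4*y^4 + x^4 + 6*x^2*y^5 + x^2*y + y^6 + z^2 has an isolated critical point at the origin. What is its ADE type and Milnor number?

Type D_7, Milnor number mu = 7.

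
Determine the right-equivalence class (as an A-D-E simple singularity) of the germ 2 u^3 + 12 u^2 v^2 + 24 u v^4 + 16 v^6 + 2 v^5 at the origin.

The Hessian of f at 0 is [[0, 0], [0, 0]] with rank 0, so corank 2. A Groebner basis of the Jacobian ideal J(f) in C{u,v} is {v^4, u^3, u^2/4 + u*v^2}; counting standard monomials gives mu = 8. Corank 2; j^3 = 2*u^3 is a perfect cube, so E-series; the 5-jet and mu = 8 give E_8.

E_8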